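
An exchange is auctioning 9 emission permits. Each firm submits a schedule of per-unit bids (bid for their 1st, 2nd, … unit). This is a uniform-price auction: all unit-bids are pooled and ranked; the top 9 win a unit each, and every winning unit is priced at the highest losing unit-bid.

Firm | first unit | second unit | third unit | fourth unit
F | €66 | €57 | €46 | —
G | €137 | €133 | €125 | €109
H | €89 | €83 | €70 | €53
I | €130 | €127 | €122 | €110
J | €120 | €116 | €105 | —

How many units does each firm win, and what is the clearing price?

All unit-bids, highest first — top 9: 137 (G-1), 133 (G-2), 130 (I-1), 127 (I-2), 125 (G-3), 122 (I-3), 120 (J-1), 116 (J-2), 110 (I-4)
Highest rejected unit-bid = €109.
Allocation: G 3, I 4, J 2.

G 3, I 4, J 2; clearing price €109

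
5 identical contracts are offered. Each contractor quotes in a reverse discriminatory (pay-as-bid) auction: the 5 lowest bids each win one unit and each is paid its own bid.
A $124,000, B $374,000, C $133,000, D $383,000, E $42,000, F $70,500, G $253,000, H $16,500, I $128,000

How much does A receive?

Sorting: 16,500 (H), 42,000 (E), 70,500 (F), 124,000 (A), 128,000 (I), 133,000 (C), 253,000 (G), …
Winners (5 units): H, E, F, A, I.
A wins → own bid $124,000.

A is paid $124,000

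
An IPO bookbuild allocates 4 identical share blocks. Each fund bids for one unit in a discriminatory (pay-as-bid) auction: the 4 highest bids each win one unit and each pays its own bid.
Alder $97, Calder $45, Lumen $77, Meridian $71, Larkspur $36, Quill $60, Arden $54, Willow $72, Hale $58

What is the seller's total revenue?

Total revenue: $317

Ordering the bids: 97 (Alder), 77 (Lumen), 72 (Willow), 71 (Meridian), 60 (Quill), 58 (Hale), …
Top 4: Alder, Lumen, Willow, Meridian.
Total revenue = 97 + 77 + 72 + 71 = $317.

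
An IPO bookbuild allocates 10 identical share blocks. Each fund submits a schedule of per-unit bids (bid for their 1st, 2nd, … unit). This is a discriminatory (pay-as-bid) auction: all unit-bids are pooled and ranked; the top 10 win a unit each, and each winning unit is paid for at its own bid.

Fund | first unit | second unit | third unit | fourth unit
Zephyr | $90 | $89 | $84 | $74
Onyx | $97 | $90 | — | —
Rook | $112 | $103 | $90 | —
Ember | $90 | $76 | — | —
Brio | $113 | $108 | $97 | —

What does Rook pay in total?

Pooled unit-bids ranked (top 10): 113 (Brio-1), 112 (Rook-1), 108 (Brio-2), 103 (Rook-2), 97 (Onyx-1), 97 (Brio-3), 90 (Zephyr-1), 90 (Onyx-2), 90 (Rook-3), 90 (Ember-1)
Next rejected bid: $89 (not a price — pay-as-bid).
Rook's winning unit-bids: 112 + 103 + 90 = $305.

Rook pays $305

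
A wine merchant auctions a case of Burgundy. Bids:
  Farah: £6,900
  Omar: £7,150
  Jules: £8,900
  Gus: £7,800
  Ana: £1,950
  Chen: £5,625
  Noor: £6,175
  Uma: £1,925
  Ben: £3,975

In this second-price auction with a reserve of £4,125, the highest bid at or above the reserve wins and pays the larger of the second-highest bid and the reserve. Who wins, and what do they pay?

Jules pays £7,800

Second-price auction with a reserve of £4,125: the highest bid at or above the reserve wins and pays the larger of the second-highest bid and the reserve.
Bids in order: 8,900 (Jules) > 7,800 (Gus) > 7,150 (Omar) > 6,900 (Farah) > 6,175 (Noor) > 5,625 (Chen) > …
Jules has the top bid at or above the reserve (£8,900).
max(second-highest £7,800, reserve £4,125) = £7,800; the reserve does not bind.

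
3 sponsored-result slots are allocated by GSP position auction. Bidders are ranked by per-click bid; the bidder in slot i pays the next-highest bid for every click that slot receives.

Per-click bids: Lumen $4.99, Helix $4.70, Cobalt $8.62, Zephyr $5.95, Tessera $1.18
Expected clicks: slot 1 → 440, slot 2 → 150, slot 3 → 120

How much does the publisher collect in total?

Sorting advertisers: $8.62 (Cobalt) > $5.95 (Zephyr) > $4.99 (Lumen) > $4.70 (Helix) > …
Slot 1: Cobalt pays $5.95 × 440 = $2618.00
Slot 2: Zephyr pays $4.99 × 150 = $748.50
Slot 3: Lumen pays $4.70 × 120 = $564.00
Total = $3930.50

Total revenue: $3930.50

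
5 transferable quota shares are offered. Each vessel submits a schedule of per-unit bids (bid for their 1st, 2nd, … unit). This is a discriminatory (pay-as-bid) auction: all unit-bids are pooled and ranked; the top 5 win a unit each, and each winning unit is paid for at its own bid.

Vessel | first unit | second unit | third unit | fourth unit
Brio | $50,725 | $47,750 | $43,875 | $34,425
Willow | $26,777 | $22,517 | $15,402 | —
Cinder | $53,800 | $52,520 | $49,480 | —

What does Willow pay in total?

Pooled unit-bids ranked (top 5): 53,800 (Cinder-1), 52,520 (Cinder-2), 50,725 (Brio-1), 49,480 (Cinder-3), 47,750 (Brio-2)
Next rejected bid: $43,875 (not a price — pay-as-bid).
Willow wins no units.

Willow pays $0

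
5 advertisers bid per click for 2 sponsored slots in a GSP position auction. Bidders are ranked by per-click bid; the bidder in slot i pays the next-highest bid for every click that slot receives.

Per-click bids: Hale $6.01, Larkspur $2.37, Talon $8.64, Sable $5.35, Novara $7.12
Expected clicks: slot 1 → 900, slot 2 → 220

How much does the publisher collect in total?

Total revenue: $7730.20

Ranked by bid: $8.64 (Talon) > $7.12 (Novara) > $6.01 (Hale) > …
Slot 1: Talon pays $7.12 × 900 = $6408.00
Slot 2: Novara pays $6.01 × 220 = $1322.20
Total = $7730.20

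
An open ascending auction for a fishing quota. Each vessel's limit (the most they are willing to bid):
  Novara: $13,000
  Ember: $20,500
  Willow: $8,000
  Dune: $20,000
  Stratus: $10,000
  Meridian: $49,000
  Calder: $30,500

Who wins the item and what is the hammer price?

Meridian wins at $30,500

Open ascending-bid auction: the price rises until one bidder remains; the winner pays the price at which the last rival dropped out.
Limits in order: 49,000 (Meridian) > 30,500 (Calder) > 20,500 (Ember) > 20,000 (Dune) > 13,000 (Novara) > 10,000 (Stratus) > …
Bidding ends when Calder exits at $30,500; Meridian takes it.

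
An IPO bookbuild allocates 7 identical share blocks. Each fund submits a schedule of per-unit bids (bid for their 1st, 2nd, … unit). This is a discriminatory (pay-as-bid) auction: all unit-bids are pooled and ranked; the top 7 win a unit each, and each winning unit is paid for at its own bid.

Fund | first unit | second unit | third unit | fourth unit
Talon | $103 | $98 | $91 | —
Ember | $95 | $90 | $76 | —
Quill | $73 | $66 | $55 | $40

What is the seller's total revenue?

Pooled unit-bids ranked (top 7): 103 (Talon-1), 98 (Talon-2), 95 (Ember-1), 91 (Talon-3), 90 (Ember-2), 76 (Ember-3), 73 (Quill-1)
Next rejected bid: $66 (not a price — pay-as-bid).
Each winning unit pays its own bid.
Revenue = 103 + 98 + 95 + 91 + 90 + 76 + 73 = $626.

Total revenue: $626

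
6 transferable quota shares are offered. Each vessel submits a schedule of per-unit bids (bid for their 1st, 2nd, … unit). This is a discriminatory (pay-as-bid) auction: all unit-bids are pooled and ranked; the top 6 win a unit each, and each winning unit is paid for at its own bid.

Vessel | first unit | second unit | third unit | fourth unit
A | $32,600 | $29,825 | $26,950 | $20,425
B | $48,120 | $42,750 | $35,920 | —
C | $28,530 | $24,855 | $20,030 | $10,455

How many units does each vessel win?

A 2, B 3, C 1

All unit-bids, highest first — top 6: 48,120 (B-1), 42,750 (B-2), 35,920 (B-3), 32,600 (A-1), 29,825 (A-2), 28,530 (C-1)
Next rejected bid: $26,950 (not a price — pay-as-bid).
Allocation: A 2, B 3, C 1.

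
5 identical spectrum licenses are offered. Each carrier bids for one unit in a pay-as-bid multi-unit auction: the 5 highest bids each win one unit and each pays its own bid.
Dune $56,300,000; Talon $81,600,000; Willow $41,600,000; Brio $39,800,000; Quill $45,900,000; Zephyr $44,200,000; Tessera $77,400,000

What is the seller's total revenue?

Total revenue: $305,400,000

Ordering the bids: 81,600,000 (Talon), 77,400,000 (Tessera), 56,300,000 (Dune), 45,900,000 (Quill), 44,200,000 (Zephyr), 41,600,000 (Willow), 39,800,000 (Brio)
Winners (5 units): Talon, Tessera, Dune, Quill, Zephyr.
Total revenue = 81,600,000 + 77,400,000 + 56,300,000 + 45,900,000 + 44,200,000 = $305,400,000.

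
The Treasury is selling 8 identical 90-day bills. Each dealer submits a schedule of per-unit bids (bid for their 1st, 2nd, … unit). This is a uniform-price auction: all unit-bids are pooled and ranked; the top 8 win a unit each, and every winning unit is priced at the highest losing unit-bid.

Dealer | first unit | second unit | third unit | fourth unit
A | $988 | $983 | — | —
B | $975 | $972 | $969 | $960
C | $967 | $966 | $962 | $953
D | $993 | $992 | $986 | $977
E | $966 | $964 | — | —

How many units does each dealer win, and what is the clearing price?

Pooled unit-bids ranked (top 8): 993 (D-1), 992 (D-2), 988 (A-1), 986 (D-3), 983 (A-2), 977 (D-4), 975 (B-1), 972 (B-2)
Highest rejected unit-bid = $969.
Allocation: A 2, B 2, D 4.

A 2, B 2, D 4; clearing price $969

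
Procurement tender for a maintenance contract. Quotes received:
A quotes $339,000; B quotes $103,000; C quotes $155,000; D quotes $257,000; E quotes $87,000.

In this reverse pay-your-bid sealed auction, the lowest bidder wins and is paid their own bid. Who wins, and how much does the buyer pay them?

Reverse pay-your-bid sealed auction: the lowest bidder wins and is paid their own bid.
Bids in order: 87,000 (E) < 103,000 (B) < 155,000 (C) < 257,000 (D) < 339,000 (A)
First-price: E is paid what they bid, $87,000.

E is paid $87,000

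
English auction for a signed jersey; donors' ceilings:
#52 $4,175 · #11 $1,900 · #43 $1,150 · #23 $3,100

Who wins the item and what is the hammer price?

Open ascending-bid auction: the price rises until one bidder remains; the winner pays the price at which the last rival dropped out.
Limits ranked: 4,175 (#52) > 3,100 (#23) > 1,900 (#11) > 1,150 (#43)
Once the price passes $3,100, only #52 is left; the hammer falls at #23's limit of $3,100.

#52 wins at $3,100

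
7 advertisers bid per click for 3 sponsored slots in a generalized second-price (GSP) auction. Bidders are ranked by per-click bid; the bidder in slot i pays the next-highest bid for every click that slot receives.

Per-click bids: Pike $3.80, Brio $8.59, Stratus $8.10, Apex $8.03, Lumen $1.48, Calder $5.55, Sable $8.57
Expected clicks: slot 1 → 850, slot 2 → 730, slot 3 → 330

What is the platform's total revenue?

Ranked by bid: $8.59 (Brio) > $8.57 (Sable) > $8.10 (Stratus) > $8.03 (Apex) > …
Slot 1: Brio pays $8.57 × 850 = $7284.50
Slot 2: Sable pays $8.10 × 730 = $5913.00
Slot 3: Stratus pays $8.03 × 330 = $2649.90
Total = $15847.40

Total revenue: $15847.40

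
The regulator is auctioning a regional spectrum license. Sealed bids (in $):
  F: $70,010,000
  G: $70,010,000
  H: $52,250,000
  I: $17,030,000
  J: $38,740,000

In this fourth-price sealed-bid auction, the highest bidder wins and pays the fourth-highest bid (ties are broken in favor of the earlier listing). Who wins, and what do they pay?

F pays $38,740,000

Sorting bids: 70,010,000 (F) > 70,010,000 (G) > 52,250,000 (H) > 38,740,000 (J) > 17,030,000 (I)
F and G tie at $70,010,000; tie-break gives it to F.
F is highest; pays the fourth-highest bid, $38,740,000.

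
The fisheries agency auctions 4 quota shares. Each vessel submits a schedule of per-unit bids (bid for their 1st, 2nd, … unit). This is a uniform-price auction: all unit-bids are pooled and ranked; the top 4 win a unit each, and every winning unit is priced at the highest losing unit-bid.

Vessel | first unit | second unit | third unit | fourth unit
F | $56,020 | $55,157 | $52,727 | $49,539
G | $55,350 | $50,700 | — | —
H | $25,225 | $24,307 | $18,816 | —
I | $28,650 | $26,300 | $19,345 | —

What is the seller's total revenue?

All unit-bids, highest first — top 4: 56,020 (F-1), 55,350 (G-1), 55,157 (F-2), 52,727 (F-3)
The (k+1)-th unit-bid is $50,700.
Allocation: F 3, G 1. Every unit priced at $50,700.
Revenue = 4 × 50,700 = $202,800.

Total revenue: $202,800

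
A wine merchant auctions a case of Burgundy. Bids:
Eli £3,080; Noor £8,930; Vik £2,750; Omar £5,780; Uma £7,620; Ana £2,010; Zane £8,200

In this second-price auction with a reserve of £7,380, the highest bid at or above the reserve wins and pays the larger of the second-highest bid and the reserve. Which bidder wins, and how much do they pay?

Bids ranked: 8,930 (Noor) > 8,200 (Zane) > 7,620 (Uma) > 5,780 (Omar) > 3,080 (Eli) > 2,750 (Vik) > …
Highest eligible bid: Noor at £8,930.
Second-highest bid £8,200 exceeds the reserve £7,380 → payment £8,200.

Noor pays £8,200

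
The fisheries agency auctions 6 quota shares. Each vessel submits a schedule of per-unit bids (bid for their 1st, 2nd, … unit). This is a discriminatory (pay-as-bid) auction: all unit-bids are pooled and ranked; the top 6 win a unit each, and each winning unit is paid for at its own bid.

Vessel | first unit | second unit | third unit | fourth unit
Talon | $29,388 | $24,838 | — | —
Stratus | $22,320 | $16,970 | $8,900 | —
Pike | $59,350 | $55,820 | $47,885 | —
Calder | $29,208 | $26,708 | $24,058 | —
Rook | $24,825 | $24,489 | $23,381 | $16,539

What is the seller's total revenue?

Total revenue: $248,359

Merging the schedules and taking the best 6: 59,350 (Pike-1), 55,820 (Pike-2), 47,885 (Pike-3), 29,388 (Talon-1), 29,208 (Calder-1), 26,708 (Calder-2)
Next rejected bid: $24,838 (not a price — pay-as-bid).
Each winning unit pays its own bid.
Revenue = 59,350 + 55,820 + 47,885 + 29,388 + 29,208 + 26,708 = $248,359.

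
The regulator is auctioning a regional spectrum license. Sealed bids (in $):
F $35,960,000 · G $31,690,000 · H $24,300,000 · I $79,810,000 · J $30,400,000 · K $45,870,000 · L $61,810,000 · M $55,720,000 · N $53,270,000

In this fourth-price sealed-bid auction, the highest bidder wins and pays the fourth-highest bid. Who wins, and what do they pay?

Fourth-price sealed-bid auction: the highest bidder wins and pays the fourth-highest bid.
Bids ranked: 79,810,000 (I) > 61,810,000 (L) > 55,720,000 (M) > 53,270,000 (N) > 45,870,000 (K) > 35,960,000 (F) > …
I wins; payment is bid #4 in the ranking = $53,270,000.

I pays $53,270,000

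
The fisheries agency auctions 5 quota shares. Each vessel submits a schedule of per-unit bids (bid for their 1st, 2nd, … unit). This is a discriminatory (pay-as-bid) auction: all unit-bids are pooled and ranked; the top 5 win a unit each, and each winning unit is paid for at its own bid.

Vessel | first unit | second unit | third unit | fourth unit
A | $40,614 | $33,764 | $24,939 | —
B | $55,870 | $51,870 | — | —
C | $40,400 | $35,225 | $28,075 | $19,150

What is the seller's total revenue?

Pooled unit-bids ranked (top 5): 55,870 (B-1), 51,870 (B-2), 40,614 (A-1), 40,400 (C-1), 35,225 (C-2)
Next rejected bid: $33,764 (not a price — pay-as-bid).
Each winning unit pays its own bid.
Revenue = 55,870 + 51,870 + 40,614 + 40,400 + 35,225 = $223,979.

Total revenue: $223,979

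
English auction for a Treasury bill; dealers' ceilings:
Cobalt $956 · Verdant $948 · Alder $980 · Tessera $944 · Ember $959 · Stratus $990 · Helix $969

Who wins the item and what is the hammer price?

Limits ranked: 990 (Stratus) > 980 (Alder) > 969 (Helix) > 959 (Ember) > 956 (Cobalt) > 948 (Verdant) > …
Once the price passes $980, only Stratus is left; the hammer falls at Alder's limit of $980.

Stratus wins at $980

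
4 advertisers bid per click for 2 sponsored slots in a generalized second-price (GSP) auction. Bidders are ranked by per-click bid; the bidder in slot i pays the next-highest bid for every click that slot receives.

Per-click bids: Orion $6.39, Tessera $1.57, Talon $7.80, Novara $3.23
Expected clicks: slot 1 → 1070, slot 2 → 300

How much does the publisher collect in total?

Total revenue: $7806.30

Ranked by bid: $7.80 (Talon) > $6.39 (Orion) > $3.23 (Novara) > …
Slot 1: Talon pays $6.39 × 1070 = $6837.30
Slot 2: Orion pays $3.23 × 300 = $969.00
Total = $7806.30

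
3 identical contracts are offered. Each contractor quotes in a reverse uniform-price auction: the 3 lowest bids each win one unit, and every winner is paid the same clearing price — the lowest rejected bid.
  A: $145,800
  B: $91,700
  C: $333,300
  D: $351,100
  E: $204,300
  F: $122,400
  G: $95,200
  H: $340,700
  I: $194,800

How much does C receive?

C is paid $0

Bids ranked low→high: 91,700 (B), 95,200 (G), 122,400 (F), 145,800 (A), 194,800 (I), …
Lowest 3: B, G, F.
Lowest unsuccessful bid: $145,800 → clearing price.
C does not win → is paid $0.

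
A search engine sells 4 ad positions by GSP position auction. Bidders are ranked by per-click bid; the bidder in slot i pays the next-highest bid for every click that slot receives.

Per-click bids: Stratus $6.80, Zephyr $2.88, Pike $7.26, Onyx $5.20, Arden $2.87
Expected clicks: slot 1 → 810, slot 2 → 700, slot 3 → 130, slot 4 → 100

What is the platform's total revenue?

Sorting advertisers: $7.26 (Pike) > $6.80 (Stratus) > $5.20 (Onyx) > $2.88 (Zephyr) > $2.87 (Arden)
Slot 1: Pike pays $6.80 × 810 = $5508.00
Slot 2: Stratus pays $5.20 × 700 = $3640.00
Slot 3: Onyx pays $2.88 × 130 = $374.40
Slot 4: Zephyr pays $2.87 × 100 = $287.00
Total = $9809.40

Total revenue: $9809.40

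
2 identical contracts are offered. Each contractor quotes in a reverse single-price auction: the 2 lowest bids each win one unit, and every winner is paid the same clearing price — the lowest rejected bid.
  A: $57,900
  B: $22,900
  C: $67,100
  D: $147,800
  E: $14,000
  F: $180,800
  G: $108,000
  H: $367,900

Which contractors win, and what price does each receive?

Sorting: 14,000 (E), 22,900 (B), 57,900 (A), 67,100 (C), …
Lowest 2: E, B.
Lowest unsuccessful bid: $57,900 → clearing price.

E, B; each is paid $57,900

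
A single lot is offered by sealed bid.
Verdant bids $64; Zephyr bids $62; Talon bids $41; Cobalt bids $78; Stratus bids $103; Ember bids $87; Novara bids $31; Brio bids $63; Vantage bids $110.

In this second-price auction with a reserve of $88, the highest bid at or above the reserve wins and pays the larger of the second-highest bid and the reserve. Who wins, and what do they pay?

Rule: the highest bid at or above the reserve wins and pays the larger of the second-highest bid and the reserve.
Bids in order: 110 (Vantage) > 103 (Stratus) > 87 (Ember) > 78 (Cobalt) > 64 (Verdant) > 63 (Brio) > …
Vantage has the top bid at or above the reserve ($110).
Second-highest bid $103 exceeds the reserve $88 → payment $103.

Vantage pays $103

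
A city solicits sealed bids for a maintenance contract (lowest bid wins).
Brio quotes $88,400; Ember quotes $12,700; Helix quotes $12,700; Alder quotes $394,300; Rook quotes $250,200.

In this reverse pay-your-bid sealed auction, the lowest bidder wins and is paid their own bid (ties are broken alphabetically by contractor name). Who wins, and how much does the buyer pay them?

Sorting bids: 12,700 (Ember) < 12,700 (Helix) < 88,400 (Brio) < 250,200 (Rook) < 394,300 (Alder)
Tie at $12,700 → Ember wins by tie-break.
First-price: Ember is paid what they bid, $12,700.

Ember is paid $12,700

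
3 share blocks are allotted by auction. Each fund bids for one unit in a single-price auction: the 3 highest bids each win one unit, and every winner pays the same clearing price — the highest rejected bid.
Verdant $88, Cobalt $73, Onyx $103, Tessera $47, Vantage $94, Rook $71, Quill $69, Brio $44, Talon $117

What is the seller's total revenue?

Sorting: 117 (Talon), 103 (Onyx), 94 (Vantage), 88 (Verdant), 73 (Cobalt), …
The 3 highest are Talon, Onyx, Vantage.
First losing bid is Verdant's $88, which sets the uniform price.
Total revenue = 3 × $88 = $264.

Total revenue: $264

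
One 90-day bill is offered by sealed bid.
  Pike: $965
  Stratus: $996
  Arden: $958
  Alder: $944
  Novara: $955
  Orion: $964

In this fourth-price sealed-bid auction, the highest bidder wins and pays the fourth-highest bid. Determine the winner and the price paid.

Sorting bids: 996 (Stratus) > 965 (Pike) > 964 (Orion) > 958 (Arden) > 955 (Novara) > 944 (Alder)
Stratus wins; payment is bid #4 in the ranking = $958.

Stratus pays $958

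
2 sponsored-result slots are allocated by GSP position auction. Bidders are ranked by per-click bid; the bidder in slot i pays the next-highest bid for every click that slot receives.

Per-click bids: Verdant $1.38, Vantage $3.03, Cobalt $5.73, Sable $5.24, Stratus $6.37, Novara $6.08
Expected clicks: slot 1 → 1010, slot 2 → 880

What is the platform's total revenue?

Total revenue: $11183.20

Per-click bids in order: $6.37 (Stratus) > $6.08 (Novara) > $5.73 (Cobalt) > …
Slot 1: Stratus pays $6.08 × 1010 = $6140.80
Slot 2: Novara pays $5.73 × 880 = $5042.40
Total = $11183.20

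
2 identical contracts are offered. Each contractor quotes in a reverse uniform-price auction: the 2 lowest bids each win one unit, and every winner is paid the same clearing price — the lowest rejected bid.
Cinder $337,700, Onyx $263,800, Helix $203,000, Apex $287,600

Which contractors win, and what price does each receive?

Helix, Onyx; each is paid $287,600

Ordering the bids: 203,000 (Helix), 263,800 (Onyx), 287,600 (Apex), 337,700 (Cinder)
The 2 lowest are Helix, Onyx.
First losing bid is Apex's $287,600, which sets the uniform price.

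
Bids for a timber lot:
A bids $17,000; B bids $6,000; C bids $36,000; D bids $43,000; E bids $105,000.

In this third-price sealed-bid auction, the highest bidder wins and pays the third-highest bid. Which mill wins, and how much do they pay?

E pays $36,000

Bids ranked: 105,000 (E) > 43,000 (D) > 36,000 (C) > 17,000 (A) > 6,000 (B)
E is highest; pays the third-highest bid, $36,000.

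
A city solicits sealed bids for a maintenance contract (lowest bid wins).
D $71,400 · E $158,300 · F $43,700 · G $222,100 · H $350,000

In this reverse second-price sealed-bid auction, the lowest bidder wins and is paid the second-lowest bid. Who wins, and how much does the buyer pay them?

F is paid $71,400

Bids ranked: 43,700 (F) < 71,400 (D) < 158,300 (E) < 222,100 (G) < 350,000 (H)
F is lowest; is paid the second-lowest bid, $71,400.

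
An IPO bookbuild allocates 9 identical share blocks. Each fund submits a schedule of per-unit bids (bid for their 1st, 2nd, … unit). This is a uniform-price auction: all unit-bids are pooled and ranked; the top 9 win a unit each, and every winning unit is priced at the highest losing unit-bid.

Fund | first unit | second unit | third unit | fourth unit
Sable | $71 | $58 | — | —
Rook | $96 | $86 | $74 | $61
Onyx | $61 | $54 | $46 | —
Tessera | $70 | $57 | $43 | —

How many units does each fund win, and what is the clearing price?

Pooled unit-bids ranked (top 9): 96 (Rook-1), 86 (Rook-2), 74 (Rook-3), 71 (Sable-1), 70 (Tessera-1), 61 (Rook-4), 61 (Onyx-1), 58 (Sable-2), 57 (Tessera-2)
First bid not allocated: $54.
Allocation: Onyx 1, Rook 4, Sable 2, Tessera 2.

Onyx 1, Rook 4, Sable 2, Tessera 2; clearing price $54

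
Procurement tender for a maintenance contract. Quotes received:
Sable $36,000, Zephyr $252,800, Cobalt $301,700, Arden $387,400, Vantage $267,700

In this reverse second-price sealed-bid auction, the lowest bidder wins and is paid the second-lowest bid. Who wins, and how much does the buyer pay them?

Sable is paid $252,800

Sorting bids: 36,000 (Sable) < 252,800 (Zephyr) < 267,700 (Vantage) < 301,700 (Cobalt) < 387,400 (Arden)
Sable is lowest; is paid the second-lowest bid, $252,800.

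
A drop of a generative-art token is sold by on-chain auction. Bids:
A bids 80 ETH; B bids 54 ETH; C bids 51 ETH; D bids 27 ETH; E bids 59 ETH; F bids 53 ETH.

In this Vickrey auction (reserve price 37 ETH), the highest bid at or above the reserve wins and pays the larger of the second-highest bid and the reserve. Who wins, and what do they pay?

A pays 59 ETH

Bids ranked: 80 (A) > 59 (E) > 54 (B) > 53 (F) > 51 (C) > 27 (D)
Highest eligible bid: A at 80 ETH.
max(second-highest 59 ETH, reserve 37 ETH) = 59 ETH; the reserve does not bind.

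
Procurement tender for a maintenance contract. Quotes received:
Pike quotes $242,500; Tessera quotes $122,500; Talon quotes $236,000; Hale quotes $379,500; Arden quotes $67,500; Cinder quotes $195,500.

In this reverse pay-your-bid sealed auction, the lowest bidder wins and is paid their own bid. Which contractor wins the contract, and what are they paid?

Arden is paid $67,500

Reverse pay-your-bid sealed auction: the lowest bidder wins and is paid their own bid.
Sorting bids: 67,500 (Arden) < 122,500 (Tessera) < 195,500 (Cinder) < 236,000 (Talon) < 242,500 (Pike) < 379,500 (Hale)
First-price: Arden is paid what they bid, $67,500.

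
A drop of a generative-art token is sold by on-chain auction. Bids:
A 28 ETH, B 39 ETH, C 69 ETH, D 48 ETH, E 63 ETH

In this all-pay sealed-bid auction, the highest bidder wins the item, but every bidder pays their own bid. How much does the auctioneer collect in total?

Total revenue: 247 ETH

Rule: the highest bidder wins the item, but every bidder pays their own bid.
Bids ranked: 69 (C) > 63 (E) > 48 (D) > 39 (B) > 28 (A)
Every bidder forfeits their bid regardless of winning.
Revenue = 28 + 39 + 69 + 48 + 63 = 247 ETH.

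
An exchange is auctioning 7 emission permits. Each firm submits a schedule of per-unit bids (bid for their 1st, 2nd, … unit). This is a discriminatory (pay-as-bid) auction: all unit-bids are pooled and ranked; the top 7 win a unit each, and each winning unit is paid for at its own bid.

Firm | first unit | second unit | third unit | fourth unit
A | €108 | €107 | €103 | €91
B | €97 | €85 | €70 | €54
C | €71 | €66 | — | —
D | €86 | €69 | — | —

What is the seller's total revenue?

Total revenue: €677

Merging the schedules and taking the best 7: 108 (A-1), 107 (A-2), 103 (A-3), 97 (B-1), 91 (A-4), 86 (D-1), 85 (B-2)
Next rejected bid: €71 (not a price — pay-as-bid).
Each winning unit pays its own bid.
Revenue = 108 + 107 + 103 + 97 + 91 + 86 + 85 = €677.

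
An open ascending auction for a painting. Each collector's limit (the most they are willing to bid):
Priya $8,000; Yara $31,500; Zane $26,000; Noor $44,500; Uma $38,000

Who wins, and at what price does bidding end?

Noor wins at $38,000

Rule: the price rises until one bidder remains; the winner pays the price at which the last rival dropped out.
Limits in order: 44,500 (Noor) > 38,000 (Uma) > 31,500 (Yara) > 26,000 (Zane) > 8,000 (Priya)
Bidding ends when Uma exits at $38,000; Noor takes it.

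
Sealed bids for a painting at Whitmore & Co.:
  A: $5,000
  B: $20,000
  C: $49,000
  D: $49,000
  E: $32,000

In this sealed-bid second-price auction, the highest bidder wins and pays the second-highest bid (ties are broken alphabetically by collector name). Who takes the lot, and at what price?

C pays $49,000

Sealed-bid second-price auction: the highest bidder wins and pays the second-highest bid.
Bids ranked: 49,000 (C) > 49,000 (D) > 32,000 (E) > 20,000 (B) > 5,000 (A)
C and D tie at $49,000; tie-break gives it to C.
C is highest; pays the second-highest bid, $49,000.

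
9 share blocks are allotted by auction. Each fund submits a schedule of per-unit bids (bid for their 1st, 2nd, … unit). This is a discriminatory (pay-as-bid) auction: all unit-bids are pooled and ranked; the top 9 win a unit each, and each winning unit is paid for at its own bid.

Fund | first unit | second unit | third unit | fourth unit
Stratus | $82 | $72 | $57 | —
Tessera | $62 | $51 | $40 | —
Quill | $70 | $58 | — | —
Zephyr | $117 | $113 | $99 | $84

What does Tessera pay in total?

Tessera pays $62

Pooled unit-bids ranked (top 9): 117 (Zephyr-1), 113 (Zephyr-2), 99 (Zephyr-3), 84 (Zephyr-4), 82 (Stratus-1), 72 (Stratus-2), 70 (Quill-1), 62 (Tessera-1), 58 (Quill-2)
Next rejected bid: $57 (not a price — pay-as-bid).
Tessera's winning unit-bids: 62 = $62.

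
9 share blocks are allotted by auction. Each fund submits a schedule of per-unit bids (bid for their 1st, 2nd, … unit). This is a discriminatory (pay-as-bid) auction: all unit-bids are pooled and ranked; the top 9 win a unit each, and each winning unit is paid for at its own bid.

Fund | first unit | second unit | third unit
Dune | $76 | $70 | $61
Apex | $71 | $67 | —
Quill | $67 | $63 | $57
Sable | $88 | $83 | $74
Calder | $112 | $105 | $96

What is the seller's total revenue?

Total revenue: $775

Pooled unit-bids ranked (top 9): 112 (Calder-1), 105 (Calder-2), 96 (Calder-3), 88 (Sable-1), 83 (Sable-2), 76 (Dune-1), 74 (Sable-3), 71 (Apex-1), 70 (Dune-2)
Next rejected bid: $67 (not a price — pay-as-bid).
Each winning unit pays its own bid.
Revenue = 112 + 105 + 96 + 88 + 83 + 76 + 74 + 71 + 70 = $775.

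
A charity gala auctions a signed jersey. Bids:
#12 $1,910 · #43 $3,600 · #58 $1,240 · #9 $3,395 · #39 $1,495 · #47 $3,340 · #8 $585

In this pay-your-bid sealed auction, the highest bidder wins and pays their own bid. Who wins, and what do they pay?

Bids in order: 3,600 (#43) > 3,395 (#9) > 3,340 (#47) > 1,910 (#12) > 1,495 (#39) > 1,240 (#58) > …
#43 is highest → pays own bid, $3,600.

#43 pays $3,600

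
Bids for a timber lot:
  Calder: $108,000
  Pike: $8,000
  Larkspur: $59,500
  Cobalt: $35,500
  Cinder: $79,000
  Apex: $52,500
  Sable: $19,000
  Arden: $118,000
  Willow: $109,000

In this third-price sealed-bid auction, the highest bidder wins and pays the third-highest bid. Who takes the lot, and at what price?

Sorting bids: 118,000 (Arden) > 109,000 (Willow) > 108,000 (Calder) > 79,000 (Cinder) > 59,500 (Larkspur) > 52,500 (Apex) > …
Arden wins; payment is bid #3 in the ranking = $108,000.

Arden pays $108,000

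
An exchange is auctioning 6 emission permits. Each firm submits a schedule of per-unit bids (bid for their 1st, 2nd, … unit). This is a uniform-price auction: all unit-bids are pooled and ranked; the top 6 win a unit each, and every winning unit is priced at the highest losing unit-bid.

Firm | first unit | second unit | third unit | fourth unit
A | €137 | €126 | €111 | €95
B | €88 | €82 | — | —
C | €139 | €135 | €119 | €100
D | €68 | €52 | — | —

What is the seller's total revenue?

Total revenue: €600

All unit-bids, highest first — top 6: 139 (C-1), 137 (A-1), 135 (C-2), 126 (A-2), 119 (C-3), 111 (A-3)
The (k+1)-th unit-bid is €100.
Allocation: A 3, C 3. Every unit priced at €100.
Revenue = 6 × 100 = €600.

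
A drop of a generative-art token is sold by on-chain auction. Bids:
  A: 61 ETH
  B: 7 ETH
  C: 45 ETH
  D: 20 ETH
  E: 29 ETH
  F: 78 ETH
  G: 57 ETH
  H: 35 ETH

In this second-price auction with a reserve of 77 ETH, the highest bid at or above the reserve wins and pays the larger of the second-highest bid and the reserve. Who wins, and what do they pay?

Bids in order: 78 (F) > 61 (A) > 57 (G) > 45 (C) > 35 (H) > 29 (E) > …
Highest eligible bid: F at 78 ETH.
Second-highest bid 61 ETH is below the reserve 77 ETH, so the reserve binds → payment 77 ETH.

F pays 77 ETH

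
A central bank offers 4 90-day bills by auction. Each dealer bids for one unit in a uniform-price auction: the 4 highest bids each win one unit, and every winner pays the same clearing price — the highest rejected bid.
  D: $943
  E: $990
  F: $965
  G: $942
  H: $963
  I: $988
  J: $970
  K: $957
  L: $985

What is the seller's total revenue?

Total revenue: $3,860

Bids ranked high→low: 990 (E), 988 (I), 985 (L), 970 (J), 965 (F), 963 (H), …
Top 4: E, I, L, J.
Highest unsuccessful bid: $965 → clearing price.
Total revenue = 4 × $965 = $3,860.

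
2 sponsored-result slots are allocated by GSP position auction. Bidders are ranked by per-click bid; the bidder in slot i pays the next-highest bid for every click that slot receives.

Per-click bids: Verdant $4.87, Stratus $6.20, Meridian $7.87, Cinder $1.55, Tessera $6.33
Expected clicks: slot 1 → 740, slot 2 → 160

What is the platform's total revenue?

Sorting advertisers: $7.87 (Meridian) > $6.33 (Tessera) > $6.20 (Stratus) > …
Slot 1: Meridian pays $6.33 × 740 = $4684.20
Slot 2: Tessera pays $6.20 × 160 = $992.00
Total = $5676.20

Total revenue: $5676.20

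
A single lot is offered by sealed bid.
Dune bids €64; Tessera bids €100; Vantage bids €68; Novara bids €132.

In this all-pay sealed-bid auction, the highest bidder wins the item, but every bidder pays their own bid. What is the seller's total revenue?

Bids in order: 132 (Novara) > 100 (Tessera) > 68 (Vantage) > 64 (Dune)
Novara wins with the top bid; all bids are sunk regardless.
Every bidder forfeits their bid regardless of winning.
Revenue = 64 + 100 + 68 + 132 = €364.

Total revenue: €364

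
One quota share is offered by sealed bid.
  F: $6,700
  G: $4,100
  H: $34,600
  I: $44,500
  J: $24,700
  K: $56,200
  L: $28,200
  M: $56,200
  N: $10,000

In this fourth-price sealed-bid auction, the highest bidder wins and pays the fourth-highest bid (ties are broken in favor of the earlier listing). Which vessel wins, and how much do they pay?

K pays $34,600

Rule: the highest bidder wins and pays the fourth-highest bid.
Sorting bids: 56,200 (K) > 56,200 (M) > 44,500 (I) > 34,600 (H) > 28,200 (L) > 24,700 (J) > …
Tie at $56,200 → K wins by tie-break.
K is highest; pays the fourth-highest bid, $34,600.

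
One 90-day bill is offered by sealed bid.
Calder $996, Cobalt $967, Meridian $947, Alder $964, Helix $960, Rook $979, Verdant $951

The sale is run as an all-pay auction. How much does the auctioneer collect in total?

Sorting bids: 996 (Calder) > 979 (Rook) > 967 (Cobalt) > 964 (Alder) > 960 (Helix) > 951 (Verdant) > …
Calder wins with the top bid; all bids are sunk regardless.
Every bidder forfeits their bid regardless of winning.
Revenue = 996 + 967 + 947 + 964 + 960 + 979 + 951 = $6,764.

Total revenue: $6,764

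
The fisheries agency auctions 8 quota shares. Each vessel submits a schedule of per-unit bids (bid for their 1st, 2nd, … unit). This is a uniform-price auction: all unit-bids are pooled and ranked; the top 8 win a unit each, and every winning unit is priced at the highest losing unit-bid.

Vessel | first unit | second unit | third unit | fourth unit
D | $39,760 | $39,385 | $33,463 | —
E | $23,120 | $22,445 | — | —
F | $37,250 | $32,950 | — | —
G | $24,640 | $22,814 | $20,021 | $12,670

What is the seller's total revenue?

Total revenue: $179,560

Pooled unit-bids ranked (top 8): 39,760 (D-1), 39,385 (D-2), 37,250 (F-1), 33,463 (D-3), 32,950 (F-2), 24,640 (G-1), 23,120 (E-1), 22,814 (G-2)
First bid not allocated: $22,445.
Allocation: D 3, E 1, F 2, G 2. Every unit priced at $22,445.
Revenue = 8 × 22,445 = $179,560.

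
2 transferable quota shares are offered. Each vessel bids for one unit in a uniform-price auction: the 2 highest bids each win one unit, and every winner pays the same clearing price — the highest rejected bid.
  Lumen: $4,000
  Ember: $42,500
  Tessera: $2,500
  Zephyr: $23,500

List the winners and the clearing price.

Sorting: 42,500 (Ember), 23,500 (Zephyr), 4,000 (Lumen), 2,500 (Tessera)
Top 2: Ember, Zephyr.
First losing bid is Lumen's $4,000, which sets the uniform price.

Ember, Zephyr; each pays $4,000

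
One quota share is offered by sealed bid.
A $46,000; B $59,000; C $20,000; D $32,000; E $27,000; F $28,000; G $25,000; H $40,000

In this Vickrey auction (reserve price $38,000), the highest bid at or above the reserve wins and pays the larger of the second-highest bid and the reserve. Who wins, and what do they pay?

Bids ranked: 59,000 (B) > 46,000 (A) > 40,000 (H) > 32,000 (D) > 28,000 (F) > 27,000 (E) > …
Highest eligible bid: B at $59,000.
max(second-highest $46,000, reserve $38,000) = $46,000; the reserve does not bind.

B pays $46,000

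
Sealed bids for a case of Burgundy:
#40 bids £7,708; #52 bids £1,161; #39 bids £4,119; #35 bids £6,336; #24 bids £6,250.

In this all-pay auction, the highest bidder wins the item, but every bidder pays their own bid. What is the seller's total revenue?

Bids in order: 7,708 (#40) > 6,336 (#35) > 6,250 (#24) > 4,119 (#39) > 1,161 (#52)
#40 wins with the top bid; all bids are sunk regardless.
Every bidder forfeits their bid regardless of winning.
Revenue = 7,708 + 1,161 + 4,119 + 6,336 + 6,250 = £25,574.

Total revenue: £25,574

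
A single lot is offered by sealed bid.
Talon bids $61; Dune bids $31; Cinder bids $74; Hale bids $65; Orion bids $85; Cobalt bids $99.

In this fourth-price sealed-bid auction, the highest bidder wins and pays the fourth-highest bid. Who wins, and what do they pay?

Bids in order: 99 (Cobalt) > 85 (Orion) > 74 (Cinder) > 65 (Hale) > 61 (Talon) > 31 (Dune)
Cobalt is highest; pays the fourth-highest bid, $65.

Cobalt pays $65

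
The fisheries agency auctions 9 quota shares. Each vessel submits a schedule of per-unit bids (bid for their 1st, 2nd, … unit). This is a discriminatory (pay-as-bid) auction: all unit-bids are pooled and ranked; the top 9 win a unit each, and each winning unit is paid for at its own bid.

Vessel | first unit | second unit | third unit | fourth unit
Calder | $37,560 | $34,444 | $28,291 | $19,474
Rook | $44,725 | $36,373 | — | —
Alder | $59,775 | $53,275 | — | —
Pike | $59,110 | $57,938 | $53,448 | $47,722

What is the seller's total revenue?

Merging the schedules and taking the best 9: 59,775 (Alder-1), 59,110 (Pike-1), 57,938 (Pike-2), 53,448 (Pike-3), 53,275 (Alder-2), 47,722 (Pike-4), 44,725 (Rook-1), 37,560 (Calder-1), 36,373 (Rook-2)
Next rejected bid: $34,444 (not a price — pay-as-bid).
Each winning unit pays its own bid.
Revenue = 59,775 + 59,110 + 57,938 + 53,448 + 53,275 + 47,722 + 44,725 + 37,560 + 36,373 = $449,926.

Total revenue: $449,926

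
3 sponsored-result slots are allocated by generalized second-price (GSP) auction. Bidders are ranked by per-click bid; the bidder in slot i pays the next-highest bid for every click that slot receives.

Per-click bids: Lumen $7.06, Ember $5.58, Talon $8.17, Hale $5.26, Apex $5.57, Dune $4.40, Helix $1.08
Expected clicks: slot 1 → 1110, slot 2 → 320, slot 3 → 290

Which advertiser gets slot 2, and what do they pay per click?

Lumen; $5.58 per click

Ranked by bid: $8.17 (Talon) > $7.06 (Lumen) > $5.58 (Ember) > $5.57 (Apex) > …
Slot 2 goes to the second-ranked bidder, Lumen, who pays the next bid down: $5.58/click.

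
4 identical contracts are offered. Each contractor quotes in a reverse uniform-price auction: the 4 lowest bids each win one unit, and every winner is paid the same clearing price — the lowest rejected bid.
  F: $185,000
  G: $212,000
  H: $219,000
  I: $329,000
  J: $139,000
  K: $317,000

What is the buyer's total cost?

Sorting: 139,000 (J), 185,000 (F), 212,000 (G), 219,000 (H), 317,000 (K), 329,000 (I)
The 4 lowest are J, F, G, H.
Lowest unsuccessful bid: $317,000 → clearing price.
Total cost = 4 × $317,000 = $1,268,000.

Total cost: $1,268,000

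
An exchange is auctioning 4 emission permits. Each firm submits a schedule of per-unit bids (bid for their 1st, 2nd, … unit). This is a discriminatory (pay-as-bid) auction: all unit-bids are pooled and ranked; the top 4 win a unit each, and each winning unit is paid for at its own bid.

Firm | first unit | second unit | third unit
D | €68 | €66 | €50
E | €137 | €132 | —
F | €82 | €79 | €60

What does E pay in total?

E pays €269

Pooled unit-bids ranked (top 4): 137 (E-1), 132 (E-2), 82 (F-1), 79 (F-2)
Next rejected bid: €68 (not a price — pay-as-bid).
E's winning unit-bids: 137 + 132 = €269.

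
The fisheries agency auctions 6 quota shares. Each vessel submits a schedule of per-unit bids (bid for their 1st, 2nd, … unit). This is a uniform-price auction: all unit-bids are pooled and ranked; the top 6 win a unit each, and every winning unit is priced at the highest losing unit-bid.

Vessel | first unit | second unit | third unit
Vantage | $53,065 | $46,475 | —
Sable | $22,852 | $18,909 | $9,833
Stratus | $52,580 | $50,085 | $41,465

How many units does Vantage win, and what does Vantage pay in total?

Vantage: 2 units, pays $37,818

All unit-bids, highest first — top 6: 53,065 (Vantage-1), 52,580 (Stratus-1), 50,085 (Stratus-2), 46,475 (Vantage-2), 41,465 (Stratus-3), 22,852 (Sable-1)
Highest rejected unit-bid = $18,909.
Vantage wins 2 unit(s) at $18,909 each.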